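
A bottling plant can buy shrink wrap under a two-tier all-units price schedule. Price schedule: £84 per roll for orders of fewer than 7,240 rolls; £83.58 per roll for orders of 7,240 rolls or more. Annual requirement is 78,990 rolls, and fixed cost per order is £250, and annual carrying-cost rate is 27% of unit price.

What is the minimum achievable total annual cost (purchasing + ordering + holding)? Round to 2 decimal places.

£6,665,089.03

H₁ = 27%×£84 = £22.6800;  H₂ = 27%×£83.58 = £22.5666
EOQ₁ = √(2×78,990×250/22.6800) = 1,319.62  (< 7,240, feasible at tier 1)
EOQ₂ = √(2×78,990×250/22.5666) = 1,322.93  (< 7,240 → use Q = 7,240 at tier-2 price)
TC(tier 1 (EOQ₁), Q≈1,319.6) = £6,665,089.03
TC(tier 2, Q≈7,240.0) = £6,686,402.85
Minimum at tier 1 (EOQ₁): £6,665,089.03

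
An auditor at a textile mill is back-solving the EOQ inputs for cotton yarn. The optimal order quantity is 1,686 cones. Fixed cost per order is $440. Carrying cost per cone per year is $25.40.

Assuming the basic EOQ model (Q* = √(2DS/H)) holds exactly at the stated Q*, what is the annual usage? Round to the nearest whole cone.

82,048 cones per year

From Q* = √(2DS/H) ⇒ Q*² = 2DS/H.
D = Q²H / (2S) = 1,686² × 25.4 / (2 × 440) = 82,047.66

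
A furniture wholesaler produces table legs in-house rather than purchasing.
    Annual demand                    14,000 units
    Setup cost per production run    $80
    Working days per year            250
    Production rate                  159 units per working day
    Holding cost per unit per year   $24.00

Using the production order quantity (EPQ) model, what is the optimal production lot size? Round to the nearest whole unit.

Daily demand d = 14,000/250 = 56.000; p = 159; 1 − d/p = 0.64780
EPQ = √(2DS / (H(1 − d/p)))
    = √(2 × 14,000 × 80 / (24 × 0.64780)) ≈ 379.58

380 units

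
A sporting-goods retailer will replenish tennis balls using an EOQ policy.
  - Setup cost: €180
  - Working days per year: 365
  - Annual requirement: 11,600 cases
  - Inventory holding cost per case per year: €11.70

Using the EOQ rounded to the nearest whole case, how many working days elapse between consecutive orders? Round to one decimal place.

18.8 days

Optimal lot size Q* = (2 × 11,600 × €180 / €11.7)^½ ≈ 597.43 → Q = 597 cases
T = Q/D × 365 days = 597/11,600 × 365 = 18.785 days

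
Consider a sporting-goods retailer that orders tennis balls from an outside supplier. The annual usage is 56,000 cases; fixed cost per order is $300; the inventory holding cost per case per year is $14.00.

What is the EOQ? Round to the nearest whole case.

EOQ = √(2DS/H) = √(2 × 56,000 × 300 / 14)
    = √(2,400,000.00) ≈ 1,549.19

1,549 cases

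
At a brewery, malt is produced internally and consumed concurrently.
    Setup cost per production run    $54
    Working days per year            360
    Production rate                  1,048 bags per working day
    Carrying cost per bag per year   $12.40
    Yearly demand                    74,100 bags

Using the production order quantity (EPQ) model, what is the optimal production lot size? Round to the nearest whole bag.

896 bags

d = 74,100/360 = 205.8333 bags/day;  effective holding cost H(1 − d/p) = 12.4·(1 − 205.8333/1048) = 9.96457
Q* = √(2DS / H_eff) = √(2·74,100·54 / 9.96457) ≈ 896.17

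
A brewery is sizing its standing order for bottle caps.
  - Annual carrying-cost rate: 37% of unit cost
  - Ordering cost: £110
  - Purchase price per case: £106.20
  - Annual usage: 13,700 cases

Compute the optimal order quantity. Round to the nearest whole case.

277 cases

H = i·C = 0.37 × £106.2 = £39.2940 per case-year
Optimal lot size Q* = (2 × 13,700 × £110 / £39.294)^½ ≈ 276.95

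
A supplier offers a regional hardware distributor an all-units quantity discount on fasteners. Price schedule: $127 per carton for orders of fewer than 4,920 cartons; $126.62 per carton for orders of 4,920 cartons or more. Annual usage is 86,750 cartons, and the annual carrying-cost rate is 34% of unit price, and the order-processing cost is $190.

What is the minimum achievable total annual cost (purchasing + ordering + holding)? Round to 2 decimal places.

H₁ = 34%×$127 = $43.1800;  H₂ = 34%×$126.62 = $43.0508
EOQ₁ = √(2×86,750×190/43.1800) = 873.75  (< 4,920, feasible at tier 1)
EOQ₂ = √(2×86,750×190/43.0508) = 875.06  (< 4,920 → use Q = 4,920 at tier-2 price)
TC(tier 1 (EOQ₁), Q≈873.7) = $11,054,978.35
TC(tier 2, Q≈4,920.0) = $11,093,540.07
Minimum at tier 1 (EOQ₁): $11,054,978.35

$11,054,978.35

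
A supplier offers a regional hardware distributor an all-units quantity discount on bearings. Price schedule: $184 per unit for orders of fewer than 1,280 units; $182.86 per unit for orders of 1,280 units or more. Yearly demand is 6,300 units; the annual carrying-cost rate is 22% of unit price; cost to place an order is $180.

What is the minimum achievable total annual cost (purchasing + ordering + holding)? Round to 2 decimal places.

$1,168,781.68

H₁ = 22%×$184 = $40.4800;  H₂ = 22%×$182.86 = $40.2292
EOQ₁ = √(2×6,300×180/40.4800) = 236.70  (< 1,280, feasible at tier 1)
EOQ₂ = √(2×6,300×180/40.2292) = 237.44  (< 1,280 → use Q = 1,280 at tier-2 price)
TC(tier 1 (EOQ₁), Q≈236.7) = $1,168,781.68
TC(tier 2, Q≈1,280.0) = $1,178,650.63
Minimum at tier 1 (EOQ₁): $1,168,781.68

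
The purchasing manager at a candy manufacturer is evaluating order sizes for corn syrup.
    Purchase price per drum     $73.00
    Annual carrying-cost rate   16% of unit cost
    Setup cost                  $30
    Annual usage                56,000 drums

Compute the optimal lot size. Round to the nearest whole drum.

Carrying cost H = $73 × 16% = $11.6800/drum/yr
2DS/H = 2·56,000·30/11.68 = 287,671.23
EOQ = √287,671.23 ≈ 536.35

536 drums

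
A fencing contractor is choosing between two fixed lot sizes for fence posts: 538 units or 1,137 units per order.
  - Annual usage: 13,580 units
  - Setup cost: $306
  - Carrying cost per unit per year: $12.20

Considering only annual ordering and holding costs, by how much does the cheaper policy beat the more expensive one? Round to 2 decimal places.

TC(Q) = (D/Q)S + (Q/2)H
TC(538) = (13,580/538)×306 + (538/2)×12.2 = $11,005.74
TC(1,137) = (13,580/1,137)×306 + (1,137/2)×12.2 = $10,590.48
|ΔTC| = |$11,005.74 − $10,590.48| = $415.26

$415.26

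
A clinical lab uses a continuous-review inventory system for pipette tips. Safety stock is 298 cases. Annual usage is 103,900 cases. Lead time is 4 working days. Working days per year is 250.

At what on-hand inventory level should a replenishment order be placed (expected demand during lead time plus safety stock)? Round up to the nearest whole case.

1,961 cases

Daily demand d = 103,900 / 250 = 415.600 cases/day
Demand during lead time = 415.600 × 4 = 1,662.40
Reorder point = 1,662.40 + 298 = 1,960.40 → round up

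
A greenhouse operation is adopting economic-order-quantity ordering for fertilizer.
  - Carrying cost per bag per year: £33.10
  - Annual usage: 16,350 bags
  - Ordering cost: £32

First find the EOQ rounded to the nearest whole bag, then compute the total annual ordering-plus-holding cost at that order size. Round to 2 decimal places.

£5,885.23

Optimal lot size Q* = (2 × 16,350 × £32 / £33.1)^½ ≈ 177.80 → Q = 178 bags
Annual ordering cost = (D/Q)·S = (16,350/178) × 32 = £2,939.33
Annual holding cost  = (Q/2)·H = (178/2) × 33.1 = £2,945.90
Total = £2,939.33 + £2,945.90 = £5,885.23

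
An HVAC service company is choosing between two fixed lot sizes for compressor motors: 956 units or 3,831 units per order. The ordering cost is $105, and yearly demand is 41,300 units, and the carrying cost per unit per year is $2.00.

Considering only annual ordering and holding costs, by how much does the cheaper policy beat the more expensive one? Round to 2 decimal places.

$529.14

Annual cost at Q: ordering D·S/Q plus holding Q·H/2.
TC(956) = (41,300/956)×105 + (956/2)×2 = $5,492.09
TC(3,831) = (41,300/3,831)×105 + (3,831/2)×2 = $4,962.95
Cheaper: Q = 3,831.  Difference = $529.14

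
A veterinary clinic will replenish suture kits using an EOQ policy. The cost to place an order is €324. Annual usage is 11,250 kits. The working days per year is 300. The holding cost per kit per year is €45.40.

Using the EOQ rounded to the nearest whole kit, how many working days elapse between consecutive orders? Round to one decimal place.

10.7 days

EOQ = √(2DS/H) = √(2 × 11,250 × 324 / 45.4)
    = √(160,572.69) ≈ 400.72 → Q = 401 kits
Days between orders = 300 / (D/Q) = 300 / 28.055 ≈ 10.693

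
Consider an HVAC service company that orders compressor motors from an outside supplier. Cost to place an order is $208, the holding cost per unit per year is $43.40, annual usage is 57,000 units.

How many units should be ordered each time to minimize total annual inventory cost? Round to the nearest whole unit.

739 units

EOQ = √(2DS/H) = √(2 × 57,000 × 208 / 43.4)
    = √(546,359.45) ≈ 739.16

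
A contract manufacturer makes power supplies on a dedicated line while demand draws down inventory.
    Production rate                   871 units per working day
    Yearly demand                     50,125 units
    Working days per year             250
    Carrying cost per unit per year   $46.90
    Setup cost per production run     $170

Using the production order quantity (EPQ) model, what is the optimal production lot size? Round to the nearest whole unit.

687 units

Daily demand d = 50,125/250 = 200.500; p = 871; 1 − d/p = 0.76980
EPQ = √(2DS / (H(1 − d/p)))
    = √(2 × 50,125 × 170 / (46.9 × 0.76980)) ≈ 687.05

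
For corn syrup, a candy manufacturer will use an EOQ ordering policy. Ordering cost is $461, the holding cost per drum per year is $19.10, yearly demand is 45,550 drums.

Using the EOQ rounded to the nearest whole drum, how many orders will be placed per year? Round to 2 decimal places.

Optimal lot size Q* = (2 × 45,550 × $461 / $19.1)^½ ≈ 1,482.84 → Q = 1,483
Orders per year = D/Q = 45,550 / 1,483 = 30.715

30.71 orders per year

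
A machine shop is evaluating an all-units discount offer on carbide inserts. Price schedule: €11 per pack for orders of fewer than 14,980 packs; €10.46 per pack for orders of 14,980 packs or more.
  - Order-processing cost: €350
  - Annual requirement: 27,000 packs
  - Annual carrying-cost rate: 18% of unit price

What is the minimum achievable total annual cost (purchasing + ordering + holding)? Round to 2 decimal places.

H₁ = 18%×€11 = €1.9800;  H₂ = 18%×€10.46 = €1.8828
EOQ₁ = √(2×27,000×350/1.9800) = 3,089.57  (< 14,980, feasible at tier 1)
EOQ₂ = √(2×27,000×350/1.8828) = 3,168.32  (< 14,980 → use Q = 14,980 at tier-2 price)
TC(tier 1 (EOQ₁), Q≈3,089.6) = €303,117.35
TC(tier 2, Q≈14,980.0) = €297,153.01
Minimum at tier 2: €297,153.01

€297,153.01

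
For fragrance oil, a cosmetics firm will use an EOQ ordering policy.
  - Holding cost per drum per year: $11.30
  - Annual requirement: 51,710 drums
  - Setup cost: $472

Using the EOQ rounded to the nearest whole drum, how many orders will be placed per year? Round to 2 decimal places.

2DS/H = 2·51,710·472/11.3 = 4,319,844.25
EOQ = √4,319,844.25 ≈ 2,078.42 → Q = 2,078
Orders per year = D/Q = 51,710 / 2,078 = 24.885

24.88 orders per year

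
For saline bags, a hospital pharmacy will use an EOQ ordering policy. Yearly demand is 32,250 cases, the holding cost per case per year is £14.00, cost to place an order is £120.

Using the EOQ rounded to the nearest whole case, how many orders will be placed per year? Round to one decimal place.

43.3 orders per year

EOQ = √(2DS/H) = √(2 × 32,250 × 120 / 14)
    = √(552,857.14) ≈ 743.54 → Q = 744
Orders per year = D/Q = 32,250 / 744 = 43.347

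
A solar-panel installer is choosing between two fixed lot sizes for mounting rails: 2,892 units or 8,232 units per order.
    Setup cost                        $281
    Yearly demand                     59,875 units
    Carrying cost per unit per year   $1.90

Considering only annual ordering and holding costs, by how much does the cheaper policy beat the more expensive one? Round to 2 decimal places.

For each Q, cost = (D/Q)·S + (Q/2)·H.
TC(2,892) = (59,875/2,892)×281 + (2,892/2)×1.9 = $8,565.13
TC(8,232) = (59,875/8,232)×281 + (8,232/2)×1.9 = $9,864.24
Lots of 2,892 are cheaper by $1,299.11.

$1,299.11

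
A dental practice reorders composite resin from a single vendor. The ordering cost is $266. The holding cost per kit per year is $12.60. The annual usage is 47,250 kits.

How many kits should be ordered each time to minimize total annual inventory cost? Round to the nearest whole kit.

Optimal lot size Q* = (2 × 47,250 × $266 / $12.6)^½ ≈ 1,412.44

1,412 kits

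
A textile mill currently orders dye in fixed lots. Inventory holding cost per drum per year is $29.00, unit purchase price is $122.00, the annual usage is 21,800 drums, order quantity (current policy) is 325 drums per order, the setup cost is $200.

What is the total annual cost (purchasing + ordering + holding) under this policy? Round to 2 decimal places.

Annual ordering cost = (D/Q)·S = (21,800/325) × 200 = $13,415.38
Annual holding cost  = (Q/2)·H = (325/2) × 29 = $4,712.50
Purchase cost = D·C = 21,800 × 122 = $2,659,600.00
Total = $13,415.38 + $4,712.50 + $2,659,600.00 = $2,677,727.88

$2,677,727.88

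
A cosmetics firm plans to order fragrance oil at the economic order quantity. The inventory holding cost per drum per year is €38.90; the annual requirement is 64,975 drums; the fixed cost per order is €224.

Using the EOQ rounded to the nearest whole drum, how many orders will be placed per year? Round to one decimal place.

75.1 orders per year

Q* = √(2·D·S / H) = √(2·64,975·224 / 38.9) = √748,298.2 ≈ 865.04 → Q = 865
Orders per year = D/Q = 64,975 / 865 = 75.116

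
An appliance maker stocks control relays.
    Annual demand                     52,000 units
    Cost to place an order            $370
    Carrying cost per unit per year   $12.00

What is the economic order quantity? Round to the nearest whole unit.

1,791 units

Q* = √(2·D·S / H) = √(2·52,000·370 / 12) = √3,206,666.7 ≈ 1,790.72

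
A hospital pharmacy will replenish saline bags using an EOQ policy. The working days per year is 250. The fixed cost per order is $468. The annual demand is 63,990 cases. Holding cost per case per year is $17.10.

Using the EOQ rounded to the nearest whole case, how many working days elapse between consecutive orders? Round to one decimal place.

7.3 days

Q* = √(2·D·S / H) = √(2·63,990·468 / 17.1) = √3,502,610.5 ≈ 1,871.53 → Q = 1,872 cases
T = Q/D × 250 days = 1,872/63,990 × 250 = 7.314 days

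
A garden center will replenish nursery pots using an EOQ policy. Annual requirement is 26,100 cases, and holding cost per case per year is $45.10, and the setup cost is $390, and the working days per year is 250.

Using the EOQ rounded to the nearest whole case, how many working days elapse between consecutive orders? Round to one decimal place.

6.4 days

Q* = √(2·D·S / H) = √(2·26,100·390 / 45.1) = √451,396.9 ≈ 671.86 → Q = 672 cases
T = Q/D × 250 days = 672/26,100 × 250 = 6.437 days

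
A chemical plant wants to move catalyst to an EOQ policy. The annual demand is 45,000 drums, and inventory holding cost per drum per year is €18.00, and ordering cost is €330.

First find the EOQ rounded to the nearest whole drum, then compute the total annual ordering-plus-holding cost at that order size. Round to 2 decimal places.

EOQ = √(2DS/H) = √(2 × 45,000 × 330 / 18)
    = √(1,650,000.00) ≈ 1,284.52 → Q = 1,285 drums
Ordering: D/Q × S = 45,000/1,285 × €330 = €11,556.42
Holding:  Q/2 × H = 1,285/2 × €18 = €11,565.00
Total = €11,556.42 + €11,565.00 = €23,121.42

€23,121.42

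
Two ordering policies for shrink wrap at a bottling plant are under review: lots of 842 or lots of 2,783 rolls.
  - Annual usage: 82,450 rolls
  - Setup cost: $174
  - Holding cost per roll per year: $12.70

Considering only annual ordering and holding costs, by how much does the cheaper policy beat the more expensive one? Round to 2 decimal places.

For each Q, cost = (D/Q)·S + (Q/2)·H.
TC(842) = (82,450/842)×174 + (842/2)×12.7 = $22,385.06
TC(2,783) = (82,450/2,783)×174 + (2,783/2)×12.7 = $22,827.03
Lots of 842 are cheaper by $441.97.

$441.97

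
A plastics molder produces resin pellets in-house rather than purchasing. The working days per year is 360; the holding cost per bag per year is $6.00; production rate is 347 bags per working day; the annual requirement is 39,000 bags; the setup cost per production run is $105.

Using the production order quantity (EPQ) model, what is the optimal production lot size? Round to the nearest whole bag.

1,409 bags

d = 39,000/360 = 108.3333 bags/day;  effective holding cost H(1 − d/p) = 6·(1 − 108.3333/347) = 4.12680
Q* = √(2DS / H_eff) = √(2·39,000·105 / 4.12680) ≈ 1,408.75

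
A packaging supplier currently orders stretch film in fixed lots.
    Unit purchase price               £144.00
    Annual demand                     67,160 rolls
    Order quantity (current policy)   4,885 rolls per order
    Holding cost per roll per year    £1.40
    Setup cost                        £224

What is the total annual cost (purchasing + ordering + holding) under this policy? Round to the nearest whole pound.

Annual ordering cost = (D/Q)·S = (67,160/4,885) × 224 = £3,079.60
Annual holding cost  = (Q/2)·H = (4,885/2) × 1.4 = £3,419.50
Purchase cost = D·C = 67,160 × 144 = £9,671,040.00
Total = £3,079.60 + £3,419.50 + £9,671,040.00 = £9,677,539.10

£9,677,539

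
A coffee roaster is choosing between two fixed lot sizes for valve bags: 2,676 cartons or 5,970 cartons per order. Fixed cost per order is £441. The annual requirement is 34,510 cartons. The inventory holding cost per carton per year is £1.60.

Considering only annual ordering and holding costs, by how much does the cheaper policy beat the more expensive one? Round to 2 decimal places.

Annual cost at Q: ordering D·S/Q plus holding Q·H/2.
TC(2,676) = (34,510/2,676)×441 + (2,676/2)×1.6 = £7,827.99
TC(5,970) = (34,510/5,970)×441 + (5,970/2)×1.6 = £7,325.23
Lots of 5,970 are cheaper by £502.75.

£502.75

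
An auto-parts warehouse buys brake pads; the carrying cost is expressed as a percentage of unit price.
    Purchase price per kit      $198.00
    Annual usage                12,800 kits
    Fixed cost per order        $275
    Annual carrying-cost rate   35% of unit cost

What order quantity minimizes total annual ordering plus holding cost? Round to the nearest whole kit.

H = i·C = 0.35 × $198 = $69.3000 per kit-year
EOQ = √(2DS/H) = √(2 × 12,800 × 275 / 69.3)
    = √(101,587.30) ≈ 318.73

319 kits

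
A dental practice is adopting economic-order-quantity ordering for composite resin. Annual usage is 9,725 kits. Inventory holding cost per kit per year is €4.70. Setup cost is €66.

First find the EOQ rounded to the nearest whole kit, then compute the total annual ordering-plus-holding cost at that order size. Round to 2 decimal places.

€2,456.30

EOQ = √(2DS/H) = √(2 × 9,725 × 66 / 4.7)
    = √(273,127.66) ≈ 522.62 → Q = 523 kits
Annual ordering cost = (D/Q)·S = (9,725/523) × 66 = €1,227.25
Annual holding cost  = (Q/2)·H = (523/2) × 4.7 = €1,229.05
Total = €1,227.25 + €1,229.05 = €2,456.30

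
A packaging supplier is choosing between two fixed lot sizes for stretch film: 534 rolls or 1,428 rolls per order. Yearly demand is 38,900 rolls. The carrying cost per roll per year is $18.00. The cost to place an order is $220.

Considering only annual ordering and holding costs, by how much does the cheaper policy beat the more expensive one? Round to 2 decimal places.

For each Q, cost = (D/Q)·S + (Q/2)·H.
TC(534) = (38,900/534)×220 + (534/2)×18 = $20,832.22
TC(1,428) = (38,900/1,428)×220 + (1,428/2)×18 = $18,845.00
Lots of 1,428 are cheaper by $1,987.22.

$1,987.22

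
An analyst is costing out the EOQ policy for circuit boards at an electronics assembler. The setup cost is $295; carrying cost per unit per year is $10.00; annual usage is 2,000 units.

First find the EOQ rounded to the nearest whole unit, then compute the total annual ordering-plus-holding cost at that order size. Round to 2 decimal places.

EOQ = √(2DS/H) = √(2 × 2,000 × 295 / 10)
    = √(118,000.00) ≈ 343.51 → Q = 344 units
Annual ordering cost = (D/Q)·S = (2,000/344) × 295 = $1,715.12
Annual holding cost  = (Q/2)·H = (344/2) × 10 = $1,720.00
Total = $1,715.12 + $1,720.00 = $3,435.12

$3,435.12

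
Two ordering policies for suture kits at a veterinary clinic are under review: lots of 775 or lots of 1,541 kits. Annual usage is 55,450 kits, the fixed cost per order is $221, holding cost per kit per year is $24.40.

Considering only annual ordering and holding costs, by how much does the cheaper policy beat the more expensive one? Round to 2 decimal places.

For each Q, cost = (D/Q)·S + (Q/2)·H.
TC(775) = (55,450/775)×221 + (775/2)×24.4 = $25,267.19
TC(1,541) = (55,450/1,541)×221 + (1,541/2)×24.4 = $26,752.47
Cheaper: Q = 775.  Difference = $1,485.28

$1,485.28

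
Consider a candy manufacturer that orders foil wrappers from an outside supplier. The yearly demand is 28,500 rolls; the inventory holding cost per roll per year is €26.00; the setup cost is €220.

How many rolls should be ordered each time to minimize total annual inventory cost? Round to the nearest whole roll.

694 rolls

Optimal lot size Q* = (2 × 28,500 × €220 / €26)^½ ≈ 694.48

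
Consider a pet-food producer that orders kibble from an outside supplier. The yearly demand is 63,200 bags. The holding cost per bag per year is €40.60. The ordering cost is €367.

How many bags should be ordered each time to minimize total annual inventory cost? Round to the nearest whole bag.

1,069 bags

Q* = √(2·D·S / H) = √(2·63,200·367 / 40.6) = √1,142,581.3 ≈ 1,068.92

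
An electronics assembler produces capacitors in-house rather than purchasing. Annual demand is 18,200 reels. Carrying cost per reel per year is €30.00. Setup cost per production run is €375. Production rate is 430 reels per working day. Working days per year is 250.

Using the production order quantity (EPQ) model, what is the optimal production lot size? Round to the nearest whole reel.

740 reels

d = 18,200/250 = 72.8000 reels/day;  effective holding cost H(1 − d/p) = 30·(1 − 72.8000/430) = 24.92093
Q* = √(2DS / H_eff) = √(2·18,200·375 / 24.92093) ≈ 740.09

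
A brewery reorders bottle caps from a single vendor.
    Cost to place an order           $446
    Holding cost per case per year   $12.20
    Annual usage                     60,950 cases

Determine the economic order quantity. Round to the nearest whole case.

Q* = √(2·D·S / H) = √(2·60,950·446 / 12.2) = √4,456,344.3 ≈ 2,111.01

2,111 cases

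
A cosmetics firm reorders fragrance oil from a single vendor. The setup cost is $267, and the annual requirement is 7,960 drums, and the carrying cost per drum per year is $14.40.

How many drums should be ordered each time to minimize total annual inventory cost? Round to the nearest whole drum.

543 drums

EOQ = √(2DS/H) = √(2 × 7,960 × 267 / 14.4)
    = √(295,183.33) ≈ 543.31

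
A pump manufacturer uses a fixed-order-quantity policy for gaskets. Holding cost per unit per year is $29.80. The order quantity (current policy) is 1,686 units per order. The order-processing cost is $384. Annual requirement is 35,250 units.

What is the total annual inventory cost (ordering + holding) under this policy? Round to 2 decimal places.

Orders/yr = 35,250/1,686 = 20.907; ordering cost = 20.907 × $384 = $8,028.47
Average inventory = 1,686/2 = 843; holding cost = 843 × $29.8 = $25,121.40
Total = $8,028.47 + $25,121.40 = $33,149.87

$33,149.87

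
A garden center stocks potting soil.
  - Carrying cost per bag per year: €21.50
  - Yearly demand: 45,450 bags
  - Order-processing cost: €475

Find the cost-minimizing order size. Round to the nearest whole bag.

1,417 bags

2DS/H = 2·45,450·475/21.5 = 2,008,255.81
EOQ = √2,008,255.81 ≈ 1,417.13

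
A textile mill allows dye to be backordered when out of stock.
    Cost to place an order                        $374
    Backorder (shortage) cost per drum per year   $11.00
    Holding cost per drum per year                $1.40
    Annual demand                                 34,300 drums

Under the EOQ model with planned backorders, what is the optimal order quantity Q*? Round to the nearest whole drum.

Basic EOQ = √(2·34,300·374/1.4) = 4,280.888
Backorder adjustment √((H+b)/b) = √((1.4+11)/11) = 1.0617
Q* = 4,280.888 × 1.0617 ≈ 4,545.15

4,545 drums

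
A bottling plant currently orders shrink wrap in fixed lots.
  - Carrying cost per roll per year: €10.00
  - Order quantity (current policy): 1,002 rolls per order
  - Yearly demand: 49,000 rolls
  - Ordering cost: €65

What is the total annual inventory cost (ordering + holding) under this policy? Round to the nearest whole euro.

€8,189

Annual ordering cost = (D/Q)·S = (49,000/1,002) × 65 = €3,178.64
Annual holding cost  = (Q/2)·H = (1,002/2) × 10 = €5,010.00
Total = €3,178.64 + €5,010.00 = €8,188.64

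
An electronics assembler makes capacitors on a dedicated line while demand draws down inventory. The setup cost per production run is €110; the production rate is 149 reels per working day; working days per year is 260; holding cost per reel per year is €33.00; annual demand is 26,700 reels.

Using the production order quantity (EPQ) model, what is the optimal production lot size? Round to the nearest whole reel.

757 reels

Daily demand d = 26,700/260 = 102.692; p = 149; 1 − d/p = 0.31079
EPQ = √(2DS / (H(1 − d/p)))
    = √(2 × 26,700 × 110 / (33 × 0.31079)) ≈ 756.79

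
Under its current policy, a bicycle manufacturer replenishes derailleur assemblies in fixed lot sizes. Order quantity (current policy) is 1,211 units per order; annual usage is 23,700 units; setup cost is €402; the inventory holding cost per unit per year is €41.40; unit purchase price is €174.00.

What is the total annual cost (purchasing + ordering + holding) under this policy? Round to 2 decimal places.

€4,156,735.08

Orders/yr = 23,700/1,211 = 19.571; ordering cost = 19.571 × €402 = €7,867.38
Average inventory = 1,211/2 = 605.5; holding cost = 605.5 × €41.4 = €25,067.70
Purchase cost = D·C = 23,700 × 174 = €4,123,800.00
Total = €7,867.38 + €25,067.70 + €4,123,800.00 = €4,156,735.08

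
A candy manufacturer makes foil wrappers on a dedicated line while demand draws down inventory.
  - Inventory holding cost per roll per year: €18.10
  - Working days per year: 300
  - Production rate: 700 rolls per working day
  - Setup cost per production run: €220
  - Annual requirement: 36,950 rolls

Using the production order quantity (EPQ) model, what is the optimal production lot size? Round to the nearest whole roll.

d = 36,950/300 = 123.1667 rolls/day;  effective holding cost H(1 − d/p) = 18.1·(1 − 123.1667/700) = 14.91526
Q* = √(2DS / H_eff) = √(2·36,950·220 / 14.91526) ≈ 1,044.04

1,044 rolls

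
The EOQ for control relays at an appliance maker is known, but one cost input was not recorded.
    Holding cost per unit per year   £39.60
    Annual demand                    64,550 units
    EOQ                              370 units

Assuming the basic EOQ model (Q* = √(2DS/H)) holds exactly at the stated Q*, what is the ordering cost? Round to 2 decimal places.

£41.99

Since Q* = (2DS/H)^½, squaring gives Q*²·H = 2DS.
S = Q²H / (2D) = 370² × 39.6 / (2 × 64,550) = 41.9926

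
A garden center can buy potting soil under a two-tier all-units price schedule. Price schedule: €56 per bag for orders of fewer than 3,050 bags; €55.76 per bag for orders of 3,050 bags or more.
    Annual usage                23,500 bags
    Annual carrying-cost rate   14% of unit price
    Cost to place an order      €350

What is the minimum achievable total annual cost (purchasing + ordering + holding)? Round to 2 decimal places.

H₁ = 14%×€56 = €7.8400;  H₂ = 14%×€55.76 = €7.8064
EOQ₁ = √(2×23,500×350/7.8400) = 1,448.52  (< 3,050, feasible at tier 1)
EOQ₂ = √(2×23,500×350/7.8064) = 1,451.64  (< 3,050 → use Q = 3,050 at tier-2 price)
TC(tier 1 (EOQ₁), Q≈1,448.5) = €1,327,356.41
TC(tier 2, Q≈3,050.0) = €1,324,961.48
Minimum at tier 2: €1,324,961.48

€1,324,961.48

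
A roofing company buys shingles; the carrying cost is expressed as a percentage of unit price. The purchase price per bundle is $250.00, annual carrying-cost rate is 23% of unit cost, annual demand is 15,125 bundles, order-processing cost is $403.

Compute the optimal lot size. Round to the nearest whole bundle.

H = i·C = 0.23 × $250 = $57.5000 per bundle-year
2DS/H = 2·15,125·403/57.5 = 212,013.04
EOQ = √212,013.04 ≈ 460.45

460 bundles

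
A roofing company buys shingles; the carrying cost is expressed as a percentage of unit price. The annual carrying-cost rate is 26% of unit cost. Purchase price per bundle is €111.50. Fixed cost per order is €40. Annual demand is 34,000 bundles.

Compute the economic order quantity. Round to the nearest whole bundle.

306 bundles

Holding cost per bundle per year: H = 26% × €111.5 = €28.9900
EOQ = √(2DS/H) = √(2 × 34,000 × 40 / 28.99)
    = √(93,825.46) ≈ 306.31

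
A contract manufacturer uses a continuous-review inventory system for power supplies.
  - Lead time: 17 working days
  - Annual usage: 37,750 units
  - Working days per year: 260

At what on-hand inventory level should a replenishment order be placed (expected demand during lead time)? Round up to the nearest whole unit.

Daily demand d = 37,750 / 260 = 145.192 units/day
Demand during lead time = 145.192 × 17 = 2,468.27
Reorder point = 2,468.27 → round up

2,469 units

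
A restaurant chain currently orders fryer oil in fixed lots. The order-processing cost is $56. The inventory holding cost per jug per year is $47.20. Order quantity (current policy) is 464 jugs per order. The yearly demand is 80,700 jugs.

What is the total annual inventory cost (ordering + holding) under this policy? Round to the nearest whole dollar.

$20,690

Ordering: D/Q × S = 80,700/464 × $56 = $9,739.66
Holding:  Q/2 × H = 464/2 × $47.2 = $10,950.40
Total = $9,739.66 + $10,950.40 = $20,690.06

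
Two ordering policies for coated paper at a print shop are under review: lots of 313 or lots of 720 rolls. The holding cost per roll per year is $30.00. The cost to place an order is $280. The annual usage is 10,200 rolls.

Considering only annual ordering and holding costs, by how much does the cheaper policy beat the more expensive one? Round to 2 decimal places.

$947.07

Annual cost at Q: ordering D·S/Q plus holding Q·H/2.
TC(313) = (10,200/313)×280 + (313/2)×30 = $13,819.60
TC(720) = (10,200/720)×280 + (720/2)×30 = $14,766.67
Lots of 313 are cheaper by $947.07.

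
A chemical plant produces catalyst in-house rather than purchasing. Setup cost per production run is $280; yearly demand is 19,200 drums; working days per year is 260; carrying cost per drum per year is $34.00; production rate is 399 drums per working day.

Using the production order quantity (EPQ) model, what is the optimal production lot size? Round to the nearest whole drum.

Daily demand d = 19,200/260 = 73.846; p = 399; 1 − d/p = 0.81492
EPQ = √(2DS / (H(1 − d/p)))
    = √(2 × 19,200 × 280 / (34 × 0.81492)) ≈ 622.94

623 drums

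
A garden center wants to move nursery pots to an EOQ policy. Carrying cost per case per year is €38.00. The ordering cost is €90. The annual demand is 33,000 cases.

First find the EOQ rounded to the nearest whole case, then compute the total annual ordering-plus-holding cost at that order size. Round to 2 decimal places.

2DS/H = 2·33,000·90/38 = 156,315.79
EOQ = √156,315.79 ≈ 395.37 → Q = 395 cases
Annual ordering cost = (D/Q)·S = (33,000/395) × 90 = €7,518.99
Annual holding cost  = (Q/2)·H = (395/2) × 38 = €7,505.00
Total = €7,518.99 + €7,505.00 = €15,023.99

€15,023.99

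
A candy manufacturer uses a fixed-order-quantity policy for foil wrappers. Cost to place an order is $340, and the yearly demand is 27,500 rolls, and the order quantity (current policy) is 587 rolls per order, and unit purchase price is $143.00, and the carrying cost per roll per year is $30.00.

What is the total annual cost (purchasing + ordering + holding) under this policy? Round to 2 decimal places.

$3,957,233.45

Orders/yr = 27,500/587 = 46.848; ordering cost = 46.848 × $340 = $15,928.45
Average inventory = 587/2 = 293.5; holding cost = 293.5 × $30 = $8,805.00
Purchase cost = D·C = 27,500 × 143 = $3,932,500.00
Total = $15,928.45 + $8,805.00 + $3,932,500.00 = $3,957,233.45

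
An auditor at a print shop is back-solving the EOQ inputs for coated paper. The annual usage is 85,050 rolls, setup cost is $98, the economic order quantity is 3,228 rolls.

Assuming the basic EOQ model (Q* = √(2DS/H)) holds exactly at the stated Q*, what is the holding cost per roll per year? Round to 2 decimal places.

EOQ relation: Q² = 2DS/H, so rearrange for the unknown.
H = 2DS / Q² = 2 × 85,050 × 98 / 3,228² = 1.5998

$1.60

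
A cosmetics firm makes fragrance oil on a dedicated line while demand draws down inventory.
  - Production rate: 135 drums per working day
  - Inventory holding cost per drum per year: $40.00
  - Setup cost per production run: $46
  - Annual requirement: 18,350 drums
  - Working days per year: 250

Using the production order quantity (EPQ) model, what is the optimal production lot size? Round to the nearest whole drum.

d = 18,350/250 = 73.4000 drums/day;  effective holding cost H(1 − d/p) = 40·(1 − 73.4000/135) = 18.25185
Q* = √(2DS / H_eff) = √(2·18,350·46 / 18.25185) ≈ 304.13

304 drums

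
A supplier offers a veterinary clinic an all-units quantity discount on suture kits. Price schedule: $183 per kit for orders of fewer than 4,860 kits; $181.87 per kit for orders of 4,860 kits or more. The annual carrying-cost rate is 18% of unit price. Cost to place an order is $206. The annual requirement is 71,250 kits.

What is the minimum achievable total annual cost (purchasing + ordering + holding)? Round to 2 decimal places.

$13,040,807.50

H₁ = 18%×$183 = $32.9400;  H₂ = 18%×$181.87 = $32.7366
EOQ₁ = √(2×71,250×206/32.9400) = 944.02  (< 4,860, feasible at tier 1)
EOQ₂ = √(2×71,250×206/32.7366) = 946.94  (< 4,860 → use Q = 4,860 at tier-2 price)
TC(tier 1 (EOQ₁), Q≈944.0) = $13,069,845.88
TC(tier 2, Q≈4,860.0) = $13,040,807.50
Minimum at tier 2: $13,040,807.50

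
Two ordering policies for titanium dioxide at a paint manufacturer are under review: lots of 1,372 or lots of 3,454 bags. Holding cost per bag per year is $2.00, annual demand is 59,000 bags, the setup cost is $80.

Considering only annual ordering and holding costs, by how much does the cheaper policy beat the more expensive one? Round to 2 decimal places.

For each Q, cost = (D/Q)·S + (Q/2)·H.
TC(1,372) = (59,000/1,372)×80 + (1,372/2)×2 = $4,812.23
TC(3,454) = (59,000/3,454)×80 + (3,454/2)×2 = $4,820.53
Lots of 1,372 are cheaper by $8.30.

$8.30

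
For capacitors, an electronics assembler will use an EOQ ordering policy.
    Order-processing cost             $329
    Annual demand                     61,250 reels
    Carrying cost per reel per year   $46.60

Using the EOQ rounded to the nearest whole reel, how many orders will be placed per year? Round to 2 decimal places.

EOQ = √(2DS/H) = √(2 × 61,250 × 329 / 46.6)
    = √(864,860.52) ≈ 929.98 → Q = 930
Orders per year = D/Q = 61,250 / 930 = 65.860

65.86 orders per year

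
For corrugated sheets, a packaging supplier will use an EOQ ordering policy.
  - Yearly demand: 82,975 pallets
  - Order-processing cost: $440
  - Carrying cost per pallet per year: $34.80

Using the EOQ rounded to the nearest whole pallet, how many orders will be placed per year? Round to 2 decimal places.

57.26 orders per year

EOQ = √(2DS/H) = √(2 × 82,975 × 440 / 34.8)
    = √(2,098,218.39) ≈ 1,448.52 → Q = 1,449
N = D/Q = 82,975/1,449 ≈ 57.264 orders/yr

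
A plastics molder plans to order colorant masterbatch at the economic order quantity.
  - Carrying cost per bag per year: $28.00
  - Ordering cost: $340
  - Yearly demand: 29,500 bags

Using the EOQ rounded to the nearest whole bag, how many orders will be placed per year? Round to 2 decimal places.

34.87 orders per year

EOQ = √(2DS/H) = √(2 × 29,500 × 340 / 28)
    = √(716,428.57) ≈ 846.42 → Q = 846
Orders per year = D/Q = 29,500 / 846 = 34.870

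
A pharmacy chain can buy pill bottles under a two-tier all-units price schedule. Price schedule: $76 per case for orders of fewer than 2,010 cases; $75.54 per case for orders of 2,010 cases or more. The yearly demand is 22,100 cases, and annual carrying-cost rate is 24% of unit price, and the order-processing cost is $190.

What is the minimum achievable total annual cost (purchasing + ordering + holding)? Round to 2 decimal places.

H₁ = 24%×$76 = $18.2400;  H₂ = 24%×$75.54 = $18.1296
EOQ₁ = √(2×22,100×190/18.2400) = 678.54  (< 2,010, feasible at tier 1)
EOQ₂ = √(2×22,100×190/18.1296) = 680.60  (< 2,010 → use Q = 2,010 at tier-2 price)
TC(tier 1 (EOQ₁), Q≈678.5) = $1,691,976.57
TC(tier 2, Q≈2,010.0) = $1,689,743.30
Minimum at tier 2: $1,689,743.30

$1,689,743.30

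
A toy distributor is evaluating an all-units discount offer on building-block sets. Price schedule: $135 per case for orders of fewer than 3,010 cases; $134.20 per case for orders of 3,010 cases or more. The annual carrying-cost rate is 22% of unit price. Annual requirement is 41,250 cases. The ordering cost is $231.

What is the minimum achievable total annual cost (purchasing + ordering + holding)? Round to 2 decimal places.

H₁ = 22%×$135 = $29.7000;  H₂ = 22%×$134.20 = $29.5240
EOQ₁ = √(2×41,250×231/29.7000) = 801.04  (< 3,010, feasible at tier 1)
EOQ₂ = √(2×41,250×231/29.5240) = 803.43  (< 3,010 → use Q = 3,010 at tier-2 price)
TC(tier 1 (EOQ₁), Q≈801.0) = $5,592,540.92
TC(tier 2, Q≈3,010.0) = $5,583,349.32
Minimum at tier 2: $5,583,349.32

$5,583,349.32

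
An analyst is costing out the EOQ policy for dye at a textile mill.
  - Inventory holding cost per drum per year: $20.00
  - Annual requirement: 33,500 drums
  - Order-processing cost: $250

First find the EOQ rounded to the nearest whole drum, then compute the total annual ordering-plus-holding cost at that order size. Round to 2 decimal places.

$18,303.01

EOQ = √(2DS/H) = √(2 × 33,500 × 250 / 20)
    = √(837,500.00) ≈ 915.15 → Q = 915 drums
Annual ordering cost = (D/Q)·S = (33,500/915) × 250 = $9,153.01
Annual holding cost  = (Q/2)·H = (915/2) × 20 = $9,150.00
Total = $9,153.01 + $9,150.00 = $18,303.01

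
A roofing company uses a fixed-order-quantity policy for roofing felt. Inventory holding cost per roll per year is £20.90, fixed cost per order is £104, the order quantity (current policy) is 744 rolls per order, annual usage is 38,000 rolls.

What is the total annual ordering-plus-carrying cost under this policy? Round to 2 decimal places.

Ordering: D/Q × S = 38,000/744 × £104 = £5,311.83
Holding:  Q/2 × H = 744/2 × £20.9 = £7,774.80
Total = £5,311.83 + £7,774.80 = £13,086.63

£13,086.63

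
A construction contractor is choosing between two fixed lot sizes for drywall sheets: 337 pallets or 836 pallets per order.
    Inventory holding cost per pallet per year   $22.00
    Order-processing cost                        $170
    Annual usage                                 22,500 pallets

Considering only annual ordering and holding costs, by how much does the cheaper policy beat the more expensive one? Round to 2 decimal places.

$1,285.79

Annual cost at Q: ordering D·S/Q plus holding Q·H/2.
TC(337) = (22,500/337)×170 + (337/2)×22 = $15,057.15
TC(836) = (22,500/836)×170 + (836/2)×22 = $13,771.36
|ΔTC| = |$15,057.15 − $13,771.36| = $1,285.79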